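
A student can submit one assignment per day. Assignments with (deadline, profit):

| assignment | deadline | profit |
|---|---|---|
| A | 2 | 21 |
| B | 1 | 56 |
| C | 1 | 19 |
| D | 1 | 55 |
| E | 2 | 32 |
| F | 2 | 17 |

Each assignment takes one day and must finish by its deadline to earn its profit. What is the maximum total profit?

Take jobs in profit order; each goes to the latest open slot no later than its deadline.
Profit order: B=56 D=55 E=32 A=21 C=19 F=17
Assign: B→slot 1, D skipped, E→slot 2, A skipped, C skipped, F skipped.
Slots: [1:B] [2:E]
Profit = 56 + 32 = 88

88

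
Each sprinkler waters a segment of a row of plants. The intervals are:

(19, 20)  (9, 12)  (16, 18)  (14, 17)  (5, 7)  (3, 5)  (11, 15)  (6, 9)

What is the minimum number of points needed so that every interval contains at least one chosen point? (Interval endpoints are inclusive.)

Sort by right endpoint; whenever an interval is uncovered, place a point at its right end.
By right end: [3,5]  [5,7]  [6,9]  [9,12]  [11,15]  [14,17]  [16,18]  [19,20]
[3,5] uncovered → point at 5; [6,9] uncovered → point at 9; [11,15] uncovered → point at 15; [16,18] uncovered → point at 18; [19,20] uncovered → point at 20.
Points: 5, 9, 15, 18, 20 (5 total).

5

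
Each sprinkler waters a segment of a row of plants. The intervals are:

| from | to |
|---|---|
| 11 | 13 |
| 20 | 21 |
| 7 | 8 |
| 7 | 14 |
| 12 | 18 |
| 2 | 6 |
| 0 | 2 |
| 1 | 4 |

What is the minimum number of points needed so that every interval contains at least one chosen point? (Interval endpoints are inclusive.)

Sorted: [0,2] [1,4] [2,6] [7,8] [11,13] [7,14] [12,18] [20,21]
{[0,2],[1,4],[2,6]} hit by 2; {[7,8]} hit by 8; {[11,13],[7,14],[12,18]} hit by 13; {[20,21]} hit by 21.
Points: 2, 8, 13, 21 (4 total).

4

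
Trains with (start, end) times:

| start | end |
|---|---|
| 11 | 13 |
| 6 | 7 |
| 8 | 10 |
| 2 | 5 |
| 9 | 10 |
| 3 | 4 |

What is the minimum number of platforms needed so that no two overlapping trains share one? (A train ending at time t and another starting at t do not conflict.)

Count concurrent intervals with a sweep; the peak is the room count.
Events (time:±→running): 2:+→1 3:+→2 … peak 2.

2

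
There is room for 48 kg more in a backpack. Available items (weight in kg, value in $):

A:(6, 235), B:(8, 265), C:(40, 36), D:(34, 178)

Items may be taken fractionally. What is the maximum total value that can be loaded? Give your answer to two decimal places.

Greedy by value/weight ratio, highest first.
Order: A (235/6=39.17) > B (265/8=33.12) > D (178/34=5.24) > C (36/40=0.90)
Fill: take A (6 @ 235) → take B (8 @ 265) → take D (34 @ 178); 48/48 used.
Total value = 678.00

678.00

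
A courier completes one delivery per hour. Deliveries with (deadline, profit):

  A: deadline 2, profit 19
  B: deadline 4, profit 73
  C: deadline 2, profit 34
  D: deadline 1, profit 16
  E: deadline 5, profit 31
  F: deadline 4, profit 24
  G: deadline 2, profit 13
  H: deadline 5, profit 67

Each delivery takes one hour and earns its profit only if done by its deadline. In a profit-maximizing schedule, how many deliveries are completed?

By profit: B(d4,73), H(d5,67), C(d2,34), E(d5,31), F(d4,24), A(d2,19), D(d1,16), G(d2,13)
B→slot 4; H→slot 5; C→slot 2; E→slot 3; F→slot 1; A skipped; D skipped; G skipped.
5 of 8 scheduled.

5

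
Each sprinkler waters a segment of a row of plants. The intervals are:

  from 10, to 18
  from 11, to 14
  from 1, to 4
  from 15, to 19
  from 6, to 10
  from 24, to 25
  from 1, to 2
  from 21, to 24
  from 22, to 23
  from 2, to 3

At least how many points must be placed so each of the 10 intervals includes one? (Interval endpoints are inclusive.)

Sorted: [1,2] [2,3] [1,4] [6,10] [11,14] [10,18] [15,19] [22,23] [21,24] [24,25]
{[1,2],[2,3],[1,4]} hit by 2; {[6,10]} hit by 10; {[11,14],[10,18]} hit by 14; {[15,19]} hit by 19; {[22,23],[21,24]} hit by 23; {[24,25]} hit by 25.
Points: 2, 10, 14, 19, 23, 25 (6 total).

6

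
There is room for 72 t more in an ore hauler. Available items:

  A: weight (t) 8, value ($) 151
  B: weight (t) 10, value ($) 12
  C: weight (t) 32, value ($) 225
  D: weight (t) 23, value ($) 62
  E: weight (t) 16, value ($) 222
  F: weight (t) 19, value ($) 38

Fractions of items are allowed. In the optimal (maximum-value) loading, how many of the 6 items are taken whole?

Sort by value per unit weight and fill in that order.
Order: A (151/8=18.88) > E (222/16=13.88) > C (225/32=7.03) > D (62/23=2.70) > F (38/19=2.00) > B (12/10=1.20)
Fill: take A (8 @ 151) → take E (16 @ 222) → take C (32 @ 225) → take 16/23 of D → 43.13; 72/72 used.
3 item(s) taken whole; one partial (take 16/23 of D).

3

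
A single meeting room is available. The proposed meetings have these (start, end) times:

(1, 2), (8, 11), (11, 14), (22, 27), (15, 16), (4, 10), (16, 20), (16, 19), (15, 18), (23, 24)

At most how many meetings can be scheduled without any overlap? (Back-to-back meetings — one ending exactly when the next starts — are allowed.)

By end time: (1,2), (4,10), (8,11), (11,14), (15,16), (15,18), (16,19), (16,20), (23,24), (22,27).
Pick (1,2); next start ≥ 2 → (4,10); next start ≥ 10 → (11,14); next start ≥ 14 → (15,16); next start ≥ 16 → (16,19); next start ≥ 19 → (23,24).
Selected 6 meetings.

6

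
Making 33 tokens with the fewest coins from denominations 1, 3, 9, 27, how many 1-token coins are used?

Use the largest denomination that fits, subtract, and repeat.
33 = 1×27 + 2×3
Count of 1: 0

0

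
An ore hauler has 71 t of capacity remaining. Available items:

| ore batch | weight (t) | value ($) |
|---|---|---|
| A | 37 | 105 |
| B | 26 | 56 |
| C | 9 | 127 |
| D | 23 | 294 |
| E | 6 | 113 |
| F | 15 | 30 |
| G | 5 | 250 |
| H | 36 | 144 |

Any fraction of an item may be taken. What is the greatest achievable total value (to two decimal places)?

Order: G (250/5=50.00) > E (113/6=18.83) > C (127/9=14.11) > D (294/23=12.78) > H (144/36=4.00) > A (105/37=2.84) > B (56/26=2.15) > F (30/15=2.00)
Fill: take G (5 @ 250) → take E (6 @ 113) → take C (9 @ 127) → take D (23 @ 294) → take 28/36 of H → 112.00; 71/71 used.
Total value = 896.00

896.00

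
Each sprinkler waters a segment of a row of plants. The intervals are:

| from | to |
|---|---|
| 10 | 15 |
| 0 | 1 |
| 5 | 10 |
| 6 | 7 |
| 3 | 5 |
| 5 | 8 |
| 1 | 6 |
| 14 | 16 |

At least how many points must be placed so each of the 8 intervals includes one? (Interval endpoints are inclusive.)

4

Process intervals by earliest right end; each time one isn't hit yet, stab at its right endpoint.
Sorted: [0,1] [3,5] [1,6] [6,7] [5,8] [5,10] [10,15] [14,16]
{[0,1]} hit by 1; {[3,5],[1,6]} hit by 5; {[6,7],[5,8],[5,10]} hit by 7; {[10,15],[14,16]} hit by 15.
Points: 1, 5, 7, 15 (4 total).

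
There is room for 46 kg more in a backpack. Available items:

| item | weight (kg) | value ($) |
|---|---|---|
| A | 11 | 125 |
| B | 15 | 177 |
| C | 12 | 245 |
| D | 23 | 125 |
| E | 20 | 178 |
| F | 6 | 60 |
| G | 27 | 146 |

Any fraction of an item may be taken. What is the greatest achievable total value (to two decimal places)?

624.80

Greedy by value/weight ratio, highest first.
Ratios (sorted): C 20.42, B 11.80, A 11.36, F 10.00, E 8.90, D 5.43, G 5.41
take C (12 @ 245); take B (15 @ 177); take A (11 @ 125); take F (6 @ 60); take 2/20 of E → 17.80. Capacity used 46/46.
Total value = 624.80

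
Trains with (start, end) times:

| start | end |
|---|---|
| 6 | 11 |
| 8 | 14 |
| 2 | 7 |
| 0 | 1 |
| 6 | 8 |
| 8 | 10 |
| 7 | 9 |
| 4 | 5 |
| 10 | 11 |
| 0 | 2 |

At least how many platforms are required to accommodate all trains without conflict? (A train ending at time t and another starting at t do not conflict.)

Count concurrent intervals with a sweep; the peak is the room count.
starts: [0, 0, 2, 4, 6, 6, 7, 8, 8, 10]
ends:   [1, 2, 5, 7, 8, 9, 10, 11, 11, 14]
s0→1 s0→2 e1→1 e2→0 s2→1 s4→2 e5→1 s6→2 s6→3 e7→2 s7→3 e8→2 s8→3 s8→4  — peak 4.

4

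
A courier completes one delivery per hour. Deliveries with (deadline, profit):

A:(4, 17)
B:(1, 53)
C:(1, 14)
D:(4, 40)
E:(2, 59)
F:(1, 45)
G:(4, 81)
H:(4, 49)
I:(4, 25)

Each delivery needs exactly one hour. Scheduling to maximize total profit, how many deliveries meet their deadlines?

Profit order: G=81 E=59 B=53 H=49 F=45 D=40 I=25 A=17 C=14
Assign: G→slot 4, E→slot 2, B→slot 1, H→slot 3, F skipped, D skipped, I skipped, A skipped, C skipped.
Slots: [1:B] [2:E] [3:H] [4:G]
4 of 9 scheduled.

4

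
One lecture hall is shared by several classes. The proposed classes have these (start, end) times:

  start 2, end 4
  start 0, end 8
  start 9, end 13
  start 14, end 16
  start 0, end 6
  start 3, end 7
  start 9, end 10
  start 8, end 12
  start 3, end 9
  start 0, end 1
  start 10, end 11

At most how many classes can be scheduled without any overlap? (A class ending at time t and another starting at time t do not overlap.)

5

By end time: (0,1), (2,4), (0,6), (3,7), (0,8), (3,9), (9,10), (10,11), (8,12), (9,13), (14,16).
Pick (0,1); next start ≥ 1 → (2,4); next start ≥ 4 → (9,10); next start ≥ 10 → (10,11); next start ≥ 11 → (14,16).
Selected 5 classes.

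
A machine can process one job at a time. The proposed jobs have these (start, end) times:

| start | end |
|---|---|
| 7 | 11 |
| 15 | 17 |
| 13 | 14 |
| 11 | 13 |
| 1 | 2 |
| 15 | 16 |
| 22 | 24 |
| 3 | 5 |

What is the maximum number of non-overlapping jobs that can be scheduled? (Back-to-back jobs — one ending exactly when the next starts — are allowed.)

7

Sorted by end: (1,2)  (3,5)  (7,11)  (11,13)  (13,14)  (15,16)  (15,17)  (22,24)
take (1,2); take (3,5); take (7,11); take (11,13); take (13,14); take (15,16); take (22,24).
Selected 7 jobs.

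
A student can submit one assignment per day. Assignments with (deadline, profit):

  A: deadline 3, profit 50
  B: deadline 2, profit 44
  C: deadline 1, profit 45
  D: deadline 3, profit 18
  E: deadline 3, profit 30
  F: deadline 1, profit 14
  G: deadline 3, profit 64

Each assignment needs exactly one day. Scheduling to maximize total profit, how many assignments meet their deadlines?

By profit: G(d3,64), A(d3,50), C(d1,45), B(d2,44), E(d3,30), D(d3,18), F(d1,14)
G→slot 3; A→slot 2; C→slot 1; B skipped; E skipped; D skipped; F skipped.
3 of 7 scheduled.

3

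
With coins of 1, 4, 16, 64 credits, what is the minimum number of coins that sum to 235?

235 − 3×64→43 − 2×16→11 − 2×4→3 − 3×1→0
Total coins = 3 + 2 + 2 + 3 = 10

10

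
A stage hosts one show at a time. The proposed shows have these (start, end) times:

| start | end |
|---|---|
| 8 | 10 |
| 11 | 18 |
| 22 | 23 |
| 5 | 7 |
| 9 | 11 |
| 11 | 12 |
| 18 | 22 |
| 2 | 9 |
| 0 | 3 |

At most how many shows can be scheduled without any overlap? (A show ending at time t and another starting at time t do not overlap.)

Sort by end time and greedily take each interval whose start is ≥ the last chosen end.
By end time: (0,3), (5,7), (2,9), (8,10), (9,11), (11,12), (11,18), (18,22), (22,23).
Pick (0,3); next start ≥ 3 → (5,7); next start ≥ 7 → (8,10); next start ≥ 10 → (11,12); next start ≥ 12 → (18,22); next start ≥ 22 → (22,23).
Selected 6 shows.

6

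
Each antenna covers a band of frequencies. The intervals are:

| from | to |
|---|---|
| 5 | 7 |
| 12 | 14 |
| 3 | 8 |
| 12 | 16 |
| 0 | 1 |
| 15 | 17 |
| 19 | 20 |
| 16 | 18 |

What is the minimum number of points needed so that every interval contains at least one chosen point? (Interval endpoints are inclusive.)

5

Sort by right endpoint; whenever an interval is uncovered, place a point at its right end.
By right end: [0,1]  [5,7]  [3,8]  [12,14]  [12,16]  [15,17]  [16,18]  [19,20]
[0,1] uncovered → point at 1; [5,7] uncovered → point at 7; [12,14] uncovered → point at 14; [15,17] uncovered → point at 17; [19,20] uncovered → point at 20.
Points: 1, 7, 14, 17, 20 (5 total).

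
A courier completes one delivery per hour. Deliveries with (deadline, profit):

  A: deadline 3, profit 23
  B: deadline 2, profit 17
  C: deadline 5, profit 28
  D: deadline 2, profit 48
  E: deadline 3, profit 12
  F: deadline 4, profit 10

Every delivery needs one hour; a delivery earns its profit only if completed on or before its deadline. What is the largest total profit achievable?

Take jobs in profit order; each goes to the latest open slot no later than its deadline.
By profit: D(d2,48), C(d5,28), A(d3,23), B(d2,17), E(d3,12), F(d4,10)
D→slot 2; C→slot 5; A→slot 3; B→slot 1; E skipped; F→slot 4.
Profit = 17 + 48 + 23 + 10 + 28 = 126

126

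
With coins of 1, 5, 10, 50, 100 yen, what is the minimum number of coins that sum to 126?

Greedy: take as many of the largest coin as possible, then repeat with the remainder.
126 = 1×100 + 2×10 + 1×5 + 1×1
Total coins = 1 + 2 + 1 + 1 = 5

5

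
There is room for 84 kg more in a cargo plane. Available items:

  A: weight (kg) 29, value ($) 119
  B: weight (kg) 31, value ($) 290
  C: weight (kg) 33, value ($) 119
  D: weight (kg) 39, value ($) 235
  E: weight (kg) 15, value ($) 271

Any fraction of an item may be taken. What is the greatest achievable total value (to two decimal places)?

Greedy by value/weight ratio, highest first.
Order: E (271/15=18.07) > B (290/31=9.35) > D (235/39=6.03) > A (119/29=4.10) > C (119/33=3.61)
Fill: take E (15 @ 271) → take B (31 @ 290) → take 38/39 of D → 228.97; 84/84 used.
Total value = 789.97

789.97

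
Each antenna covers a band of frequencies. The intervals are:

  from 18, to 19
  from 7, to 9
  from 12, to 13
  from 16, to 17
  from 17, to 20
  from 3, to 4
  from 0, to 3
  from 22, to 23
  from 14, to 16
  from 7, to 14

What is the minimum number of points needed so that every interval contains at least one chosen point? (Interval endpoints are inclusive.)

6

Sorted: [0,3] [3,4] [7,9] [12,13] [7,14] [14,16] [16,17] [18,19] [17,20] [22,23]
{[0,3],[3,4]} hit by 3; {[7,9]} hit by 9; {[12,13],[7,14]} hit by 13; {[14,16],[16,17]} hit by 16; {[18,19],[17,20]} hit by 19; {[22,23]} hit by 23.
Points: 3, 9, 13, 16, 19, 23 (6 total).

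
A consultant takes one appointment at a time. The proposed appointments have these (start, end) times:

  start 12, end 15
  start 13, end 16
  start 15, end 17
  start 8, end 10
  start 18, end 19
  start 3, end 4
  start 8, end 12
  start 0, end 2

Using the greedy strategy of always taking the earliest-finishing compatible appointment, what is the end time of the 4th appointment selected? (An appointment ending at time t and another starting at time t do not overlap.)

Order by finish time; keep every interval that doesn't clash with the previous kept one.
By end time: (0,2), (3,4), (8,10), (8,12), (12,15), (13,16), (15,17), (18,19).
Pick (0,2); next start ≥ 2 → (3,4); next start ≥ 4 → (8,10); next start ≥ 10 → (12,15); next start ≥ 15 → (15,17); next start ≥ 17 → (18,19).
Selected: (0,2) (3,4) (8,10) (12,15) (15,17) (18,19)

15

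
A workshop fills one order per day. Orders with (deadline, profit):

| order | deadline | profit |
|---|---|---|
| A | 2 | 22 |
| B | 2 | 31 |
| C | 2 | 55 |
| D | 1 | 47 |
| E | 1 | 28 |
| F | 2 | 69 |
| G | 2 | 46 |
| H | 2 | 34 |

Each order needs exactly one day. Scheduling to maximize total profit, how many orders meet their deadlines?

Sort by profit descending; place each in the latest free slot ≤ its deadline.
By profit: F(d2,69), C(d2,55), D(d1,47), G(d2,46), H(d2,34), B(d2,31), E(d1,28), A(d2,22)
F→slot 2; C→slot 1; D skipped; G skipped; H skipped; B skipped; E skipped; A skipped.
2 of 8 scheduled.

2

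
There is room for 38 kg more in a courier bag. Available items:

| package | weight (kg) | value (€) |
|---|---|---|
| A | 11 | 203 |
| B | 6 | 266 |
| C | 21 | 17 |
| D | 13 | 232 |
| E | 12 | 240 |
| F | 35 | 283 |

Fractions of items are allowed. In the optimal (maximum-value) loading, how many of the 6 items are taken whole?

3

Ratios (sorted): B 44.33, E 20.00, A 18.45, D 17.85, F 8.09, C 0.81
take B (6 @ 266); take E (12 @ 240); take A (11 @ 203); take 9/13 of D → 160.62. Capacity used 38/38.
3 item(s) taken whole; one partial (take 9/13 of D).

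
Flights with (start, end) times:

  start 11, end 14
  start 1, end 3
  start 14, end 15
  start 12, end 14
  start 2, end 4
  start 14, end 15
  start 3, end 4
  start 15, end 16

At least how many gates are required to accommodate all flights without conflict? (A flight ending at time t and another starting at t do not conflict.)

2

The answer is the maximum number of intervals overlapping at any instant.
starts: [1, 2, 3, 11, 12, 14, 14, 15]
ends:   [3, 4, 4, 14, 14, 15, 15, 16]
s1→1 s2→2  — peak 2.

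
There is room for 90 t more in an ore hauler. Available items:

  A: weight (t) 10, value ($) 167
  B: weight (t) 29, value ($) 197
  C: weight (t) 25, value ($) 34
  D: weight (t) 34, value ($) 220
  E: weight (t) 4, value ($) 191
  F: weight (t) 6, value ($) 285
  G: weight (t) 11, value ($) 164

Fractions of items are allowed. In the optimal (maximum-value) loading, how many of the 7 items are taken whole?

5

Order: E (191/4=47.75) > F (285/6=47.50) > A (167/10=16.70) > G (164/11=14.91) > B (197/29=6.79) > D (220/34=6.47) > C (34/25=1.36)
Fill: take E (4 @ 191) → take F (6 @ 285) → take A (10 @ 167) → take G (11 @ 164) → take B (29 @ 197) → take 30/34 of D → 194.12; 90/90 used.
5 item(s) taken whole; one partial (take 30/34 of D).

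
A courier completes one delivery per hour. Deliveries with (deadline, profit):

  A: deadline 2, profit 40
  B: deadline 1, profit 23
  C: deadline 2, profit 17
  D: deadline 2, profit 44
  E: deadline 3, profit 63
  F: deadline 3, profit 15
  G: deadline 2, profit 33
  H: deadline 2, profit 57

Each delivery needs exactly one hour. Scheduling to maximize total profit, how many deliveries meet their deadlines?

3

Sort by profit descending; place each in the latest free slot ≤ its deadline.
Profit order: E=63 H=57 D=44 A=40 G=33 B=23 C=17 F=15
Assign: E→slot 3, H→slot 2, D→slot 1, A skipped, G skipped, B skipped, C skipped, F skipped.
Slots: [1:D] [2:H] [3:E]
3 of 8 scheduled.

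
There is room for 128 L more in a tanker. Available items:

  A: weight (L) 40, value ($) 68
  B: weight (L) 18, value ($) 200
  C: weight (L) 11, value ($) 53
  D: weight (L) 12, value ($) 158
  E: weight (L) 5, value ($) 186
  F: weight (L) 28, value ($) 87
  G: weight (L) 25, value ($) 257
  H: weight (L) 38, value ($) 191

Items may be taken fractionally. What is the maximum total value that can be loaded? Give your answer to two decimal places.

Order: E (186/5=37.20) > D (158/12=13.17) > B (200/18=11.11) > G (257/25=10.28) > H (191/38=5.03) > C (53/11=4.82) > F (87/28=3.11) > A (68/40=1.70)
Fill: take E (5 @ 186) → take D (12 @ 158) → take B (18 @ 200) → take G (25 @ 257) → take H (38 @ 191) → take C (11 @ 53) → take 19/28 of F → 59.04; 128/128 used.
Total value = 1104.04

1104.04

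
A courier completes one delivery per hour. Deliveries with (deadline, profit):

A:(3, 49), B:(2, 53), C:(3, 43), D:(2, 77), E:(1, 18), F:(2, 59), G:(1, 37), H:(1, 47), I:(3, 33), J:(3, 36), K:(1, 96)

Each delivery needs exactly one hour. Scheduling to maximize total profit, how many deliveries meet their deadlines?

3

Sort by profit descending; place each in the latest free slot ≤ its deadline.
By profit: K(d1,96), D(d2,77), F(d2,59), B(d2,53), A(d3,49), H(d1,47), C(d3,43), G(d1,37), J(d3,36), I(d3,33), E(d1,18)
K→slot 1; D→slot 2; F skipped; B skipped; A→slot 3; H skipped; C skipped; G skipped; J skipped; I skipped; E skipped.
3 of 11 scheduled.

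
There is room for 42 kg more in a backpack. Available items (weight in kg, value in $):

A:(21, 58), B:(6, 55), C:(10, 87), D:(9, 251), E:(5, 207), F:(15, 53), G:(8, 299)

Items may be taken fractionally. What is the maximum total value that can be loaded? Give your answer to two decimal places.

913.13

Order: E (207/5=41.40) > G (299/8=37.38) > D (251/9=27.89) > B (55/6=9.17) > C (87/10=8.70) > F (53/15=3.53) > A (58/21=2.76)
Fill: take E (5 @ 207) → take G (8 @ 299) → take D (9 @ 251) → take B (6 @ 55) → take C (10 @ 87) → take 4/15 of F → 14.13; 42/42 used.
Total value = 913.13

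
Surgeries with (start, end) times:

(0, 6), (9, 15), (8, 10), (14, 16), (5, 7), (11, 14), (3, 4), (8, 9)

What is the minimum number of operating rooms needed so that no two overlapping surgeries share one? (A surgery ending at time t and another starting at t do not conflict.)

Count concurrent intervals with a sweep; the peak is the room count.
Events (time:±→running): 0:+→1 3:+→2 … peak 2.

2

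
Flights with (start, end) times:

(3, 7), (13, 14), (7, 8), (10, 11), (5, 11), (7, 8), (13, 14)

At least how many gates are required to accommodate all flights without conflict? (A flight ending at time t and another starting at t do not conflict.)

Count concurrent intervals with a sweep; the peak is the room count.
Events (time:±→running): 3:+→1 5:+→2 7:-→1 7:+→2 7:+→3 … peak 3.

3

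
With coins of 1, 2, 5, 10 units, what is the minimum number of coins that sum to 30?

Greedy: take as many of the largest coin as possible, then repeat with the remainder.
30 − 3×10→0
Total coins = 3 = 3

3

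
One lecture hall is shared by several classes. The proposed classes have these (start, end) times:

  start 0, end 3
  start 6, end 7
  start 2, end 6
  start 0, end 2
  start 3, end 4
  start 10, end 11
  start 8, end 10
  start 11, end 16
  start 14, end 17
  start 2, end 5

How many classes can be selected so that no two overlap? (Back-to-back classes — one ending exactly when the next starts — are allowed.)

6

Sort by end time and greedily take each interval whose start is ≥ the last chosen end.
By end time: (0,2), (0,3), (3,4), (2,5), (2,6), (6,7), (8,10), (10,11), (11,16), (14,17).
Pick (0,2); next start ≥ 2 → (3,4); next start ≥ 4 → (6,7); next start ≥ 7 → (8,10); next start ≥ 10 → (10,11); next start ≥ 11 → (11,16).
Selected 6 classes.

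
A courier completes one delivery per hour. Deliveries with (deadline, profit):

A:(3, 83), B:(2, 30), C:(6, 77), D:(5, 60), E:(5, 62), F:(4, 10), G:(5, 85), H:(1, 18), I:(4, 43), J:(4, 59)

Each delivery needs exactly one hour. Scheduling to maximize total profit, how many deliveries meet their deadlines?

6

Sort by profit descending; place each in the latest free slot ≤ its deadline.
Profit order: G=85 A=83 C=77 E=62 D=60 J=59 I=43 B=30 H=18 F=10
Assign: G→slot 5, A→slot 3, C→slot 6, E→slot 4, D→slot 2, J→slot 1, I skipped, B skipped, H skipped, F skipped.
Slots: [1:J] [2:D] [3:A] [4:E] [5:G] [6:C]
6 of 10 scheduled.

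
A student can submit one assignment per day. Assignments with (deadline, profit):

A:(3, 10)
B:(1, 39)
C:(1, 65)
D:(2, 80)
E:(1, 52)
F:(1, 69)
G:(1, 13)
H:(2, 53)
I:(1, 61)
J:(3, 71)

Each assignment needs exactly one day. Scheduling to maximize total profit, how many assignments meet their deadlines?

3

Sort by profit descending; place each in the latest free slot ≤ its deadline.
Profit order: D=80 J=71 F=69 C=65 I=61 H=53 E=52 B=39 G=13 A=10
Assign: D→slot 2, J→slot 3, F→slot 1, C skipped, I skipped, H skipped, E skipped, B skipped, G skipped, A skipped.
Slots: [1:F] [2:D] [3:J]
3 of 10 scheduled.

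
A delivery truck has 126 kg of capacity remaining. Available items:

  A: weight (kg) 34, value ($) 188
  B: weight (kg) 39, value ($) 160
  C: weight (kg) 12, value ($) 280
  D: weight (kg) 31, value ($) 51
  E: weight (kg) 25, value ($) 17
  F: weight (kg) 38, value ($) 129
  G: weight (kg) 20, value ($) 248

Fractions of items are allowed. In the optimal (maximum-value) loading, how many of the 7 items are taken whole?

Sort by value per unit weight and fill in that order.
Order: C (280/12=23.33) > G (248/20=12.40) > A (188/34=5.53) > B (160/39=4.10) > F (129/38=3.39) > D (51/31=1.65) > E (17/25=0.68)
Fill: take C (12 @ 280) → take G (20 @ 248) → take A (34 @ 188) → take B (39 @ 160) → take 21/38 of F → 71.29; 126/126 used.
4 item(s) taken whole; one partial (take 21/38 of F).

4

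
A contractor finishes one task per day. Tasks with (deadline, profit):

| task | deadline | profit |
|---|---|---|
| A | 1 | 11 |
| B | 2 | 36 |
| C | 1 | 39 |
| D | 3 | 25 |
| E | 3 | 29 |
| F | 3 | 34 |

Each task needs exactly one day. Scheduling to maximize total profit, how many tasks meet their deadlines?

3

Sort by profit descending; place each in the latest free slot ≤ its deadline.
By profit: C(d1,39), B(d2,36), F(d3,34), E(d3,29), D(d3,25), A(d1,11)
C→slot 1; B→slot 2; F→slot 3; E skipped; D skipped; A skipped.
3 of 6 scheduled.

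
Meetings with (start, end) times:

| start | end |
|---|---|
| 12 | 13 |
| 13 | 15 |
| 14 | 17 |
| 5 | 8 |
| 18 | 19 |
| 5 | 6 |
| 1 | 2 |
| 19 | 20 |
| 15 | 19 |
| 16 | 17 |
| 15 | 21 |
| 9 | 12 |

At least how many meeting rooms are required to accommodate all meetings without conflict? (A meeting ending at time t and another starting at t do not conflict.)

Count concurrent intervals with a sweep; the peak is the room count.
starts: [1, 5, 5, 9, 12, 13, 14, 15, 15, 16, 18, 19]
ends:   [2, 6, 8, 12, 13, 15, 17, 17, 19, 19, 20, 21]
s1→1 e2→0 s5→1 s5→2 e6→1 e8→0 s9→1 e12→0 s12→1 e13→0 s13→1 s14→2 e15→1 s15→2 s15→3 s16→4  — peak 4.

4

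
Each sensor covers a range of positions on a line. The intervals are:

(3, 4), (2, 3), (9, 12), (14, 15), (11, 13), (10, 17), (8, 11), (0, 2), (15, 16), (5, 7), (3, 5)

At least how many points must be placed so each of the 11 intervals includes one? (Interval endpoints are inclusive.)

Sort by right endpoint; whenever an interval is uncovered, place a point at its right end.
Sorted: [0,2] [2,3] [3,4] [3,5] [5,7] [8,11] [9,12] [11,13] [14,15] [15,16] [10,17]
{[0,2],[2,3]} hit by 2; {[3,4],[3,5]} hit by 4; {[5,7]} hit by 7; {[8,11],[9,12],[11,13]} hit by 11; {[14,15],[15,16],[10,17]} hit by 15.
Points: 2, 4, 7, 11, 15 (5 total).

5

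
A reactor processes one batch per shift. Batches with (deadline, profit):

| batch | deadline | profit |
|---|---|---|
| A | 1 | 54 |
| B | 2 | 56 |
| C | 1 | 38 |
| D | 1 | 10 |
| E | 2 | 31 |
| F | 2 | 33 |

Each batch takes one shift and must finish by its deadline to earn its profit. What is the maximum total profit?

110

Take jobs in profit order; each goes to the latest open slot no later than its deadline.
By profit: B(d2,56), A(d1,54), C(d1,38), F(d2,33), E(d2,31), D(d1,10)
B→slot 2; A→slot 1; C skipped; F skipped; E skipped; D skipped.
Profit = 54 + 56 = 110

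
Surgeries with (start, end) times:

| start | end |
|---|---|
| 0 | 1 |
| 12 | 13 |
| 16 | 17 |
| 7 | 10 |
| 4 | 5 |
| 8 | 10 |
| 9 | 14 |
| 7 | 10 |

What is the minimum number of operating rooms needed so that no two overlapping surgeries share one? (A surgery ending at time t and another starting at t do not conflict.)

starts: [0, 4, 7, 7, 8, 9, 12, 16]
ends:   [1, 5, 10, 10, 10, 13, 14, 17]
s0→1 e1→0 s4→1 e5→0 s7→1 s7→2 s8→3 s9→4  — peak 4.

4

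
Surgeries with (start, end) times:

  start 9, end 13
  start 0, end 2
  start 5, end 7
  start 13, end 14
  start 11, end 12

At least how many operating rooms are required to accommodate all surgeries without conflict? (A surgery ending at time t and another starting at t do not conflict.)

2

Events (time:±→running): 0:+→1 2:-→0 5:+→1 7:-→0 9:+→1 11:+→2 … peak 2.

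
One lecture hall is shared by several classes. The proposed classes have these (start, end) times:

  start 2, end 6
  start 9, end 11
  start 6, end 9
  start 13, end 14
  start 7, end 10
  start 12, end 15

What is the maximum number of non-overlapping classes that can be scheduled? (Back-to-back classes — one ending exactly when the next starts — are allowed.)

4

Greedy by earliest finish: after sorting by end time, pick each interval compatible with the last pick.
Sorted by end: (2,6)  (6,9)  (7,10)  (9,11)  (13,14)  (12,15)
take (2,6); take (6,9); take (9,11); take (13,14).
Selected 4 classes.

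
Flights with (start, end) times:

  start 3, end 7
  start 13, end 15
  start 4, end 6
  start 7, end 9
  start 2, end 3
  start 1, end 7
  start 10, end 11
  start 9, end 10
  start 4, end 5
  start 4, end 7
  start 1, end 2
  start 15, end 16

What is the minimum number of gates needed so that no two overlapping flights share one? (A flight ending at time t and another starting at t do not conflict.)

Count concurrent intervals with a sweep; the peak is the room count.
Events (time:±→running): 1:+→1 1:+→2 2:-→1 2:+→2 3:-→1 3:+→2 4:+→3 4:+→4 4:+→5 … peak 5.

5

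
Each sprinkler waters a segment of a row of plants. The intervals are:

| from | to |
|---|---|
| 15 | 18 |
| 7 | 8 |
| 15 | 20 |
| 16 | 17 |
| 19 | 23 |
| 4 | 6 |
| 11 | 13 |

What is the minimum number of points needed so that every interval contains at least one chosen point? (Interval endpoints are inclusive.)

5

Sort by right endpoint; whenever an interval is uncovered, place a point at its right end.
Sorted: [4,6] [7,8] [11,13] [16,17] [15,18] [15,20] [19,23]
{[4,6]} hit by 6; {[7,8]} hit by 8; {[11,13]} hit by 13; {[16,17],[15,18],[15,20]} hit by 17; {[19,23]} hit by 23.
Points: 6, 8, 13, 17, 23 (5 total).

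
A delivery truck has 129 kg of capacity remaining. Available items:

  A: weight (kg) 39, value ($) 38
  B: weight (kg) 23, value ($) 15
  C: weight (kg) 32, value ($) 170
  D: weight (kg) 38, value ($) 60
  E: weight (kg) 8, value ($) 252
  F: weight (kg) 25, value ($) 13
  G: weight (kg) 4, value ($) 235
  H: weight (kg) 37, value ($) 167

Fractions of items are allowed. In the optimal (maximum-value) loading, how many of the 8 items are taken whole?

5

Greedy by value/weight ratio, highest first.
Ratios (sorted): G 58.75, E 31.50, C 5.31, H 4.51, D 1.58, A 0.97, B 0.65, F 0.52
take G (4 @ 235); take E (8 @ 252); take C (32 @ 170); take H (37 @ 167); take D (38 @ 60); take 10/39 of A → 9.74. Capacity used 129/129.
5 item(s) taken whole; one partial (take 10/39 of A).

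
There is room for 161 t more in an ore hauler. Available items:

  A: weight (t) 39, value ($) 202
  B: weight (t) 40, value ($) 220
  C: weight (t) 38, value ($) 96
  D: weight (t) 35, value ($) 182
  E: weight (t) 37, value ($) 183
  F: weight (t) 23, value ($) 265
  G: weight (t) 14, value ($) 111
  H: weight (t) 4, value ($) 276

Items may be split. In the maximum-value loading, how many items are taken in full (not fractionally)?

6

Greedy by value/weight ratio, highest first.
Order: H (276/4=69.00) > F (265/23=11.52) > G (111/14=7.93) > B (220/40=5.50) > D (182/35=5.20) > A (202/39=5.18) > E (183/37=4.95) > C (96/38=2.53)
Fill: take H (4 @ 276) → take F (23 @ 265) → take G (14 @ 111) → take B (40 @ 220) → take D (35 @ 182) → take A (39 @ 202) → take 6/37 of E → 29.68; 161/161 used.
6 item(s) taken whole; one partial (take 6/37 of E).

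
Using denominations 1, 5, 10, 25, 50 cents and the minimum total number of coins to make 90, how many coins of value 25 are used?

1

Greedy: take as many of the largest coin as possible, then repeat with the remainder.
90 − 1×50→40 − 1×25→15 − 1×10→5 − 1×5→0
Count of 25: 1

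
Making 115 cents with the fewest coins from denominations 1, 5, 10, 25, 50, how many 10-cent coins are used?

Use the largest denomination that fits, subtract, and repeat.
115 = 2×50 + 1×10 + 1×5
Count of 10: 1

1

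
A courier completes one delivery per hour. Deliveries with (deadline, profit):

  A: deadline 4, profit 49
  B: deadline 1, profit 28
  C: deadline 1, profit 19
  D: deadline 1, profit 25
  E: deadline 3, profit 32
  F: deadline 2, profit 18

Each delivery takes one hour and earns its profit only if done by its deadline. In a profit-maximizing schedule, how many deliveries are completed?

4

By profit: A(d4,49), E(d3,32), B(d1,28), D(d1,25), C(d1,19), F(d2,18)
A→slot 4; E→slot 3; B→slot 1; D skipped; C skipped; F→slot 2.
4 of 6 scheduled.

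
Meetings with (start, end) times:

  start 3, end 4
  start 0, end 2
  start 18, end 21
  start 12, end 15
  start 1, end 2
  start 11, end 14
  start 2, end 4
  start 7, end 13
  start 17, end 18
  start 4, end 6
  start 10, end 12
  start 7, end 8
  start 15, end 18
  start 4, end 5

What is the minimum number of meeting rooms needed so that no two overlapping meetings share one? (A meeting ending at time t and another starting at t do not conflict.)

The answer is the maximum number of intervals overlapping at any instant.
Events (time:±→running): 0:+→1 1:+→2 2:-→1 2:-→0 2:+→1 3:+→2 4:-→1 4:-→0 4:+→1 4:+→2 5:-→1 6:-→0 7:+→1 7:+→2 8:-→1 10:+→2 11:+→3 … peak 3.

3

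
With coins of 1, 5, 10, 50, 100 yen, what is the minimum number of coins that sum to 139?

9

139 = 1×100 + 3×10 + 1×5 + 4×1
Total coins = 1 + 3 + 1 + 4 = 9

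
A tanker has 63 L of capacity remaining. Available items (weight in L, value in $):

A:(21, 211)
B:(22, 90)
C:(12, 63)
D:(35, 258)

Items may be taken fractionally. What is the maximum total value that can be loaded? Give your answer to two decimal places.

Greedy by value/weight ratio, highest first.
Ratios (sorted): A 10.05, D 7.37, C 5.25, B 4.09
take A (21 @ 211); take D (35 @ 258); take 7/12 of C → 36.75. Capacity used 63/63.
Total value = 505.75

505.75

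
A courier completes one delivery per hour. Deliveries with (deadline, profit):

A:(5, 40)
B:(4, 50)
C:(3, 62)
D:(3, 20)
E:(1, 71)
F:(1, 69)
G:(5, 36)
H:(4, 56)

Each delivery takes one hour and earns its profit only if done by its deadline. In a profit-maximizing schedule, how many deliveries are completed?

5

By profit: E(d1,71), F(d1,69), C(d3,62), H(d4,56), B(d4,50), A(d5,40), G(d5,36), D(d3,20)
E→slot 1; F skipped; C→slot 3; H→slot 4; B→slot 2; A→slot 5; G skipped; D skipped.
5 of 8 scheduled.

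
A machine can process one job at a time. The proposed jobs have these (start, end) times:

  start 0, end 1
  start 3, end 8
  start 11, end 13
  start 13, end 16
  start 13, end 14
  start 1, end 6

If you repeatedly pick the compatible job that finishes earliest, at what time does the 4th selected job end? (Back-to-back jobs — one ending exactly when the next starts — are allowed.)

14

Greedy by earliest finish: after sorting by end time, pick each interval compatible with the last pick.
By end time: (0,1), (1,6), (3,8), (11,13), (13,14), (13,16).
Pick (0,1); next start ≥ 1 → (1,6); next start ≥ 6 → (11,13); next start ≥ 13 → (13,14).
Selected: (0,1) (1,6) (11,13) (13,14)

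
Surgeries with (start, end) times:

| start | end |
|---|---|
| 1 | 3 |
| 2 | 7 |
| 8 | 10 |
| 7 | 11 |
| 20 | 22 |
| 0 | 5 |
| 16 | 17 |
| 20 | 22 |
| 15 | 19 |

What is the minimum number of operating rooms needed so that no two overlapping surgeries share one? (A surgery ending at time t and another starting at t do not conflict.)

starts: [0, 1, 2, 7, 8, 15, 16, 20, 20]
ends:   [3, 5, 7, 10, 11, 17, 19, 22, 22]
s0→1 s1→2 s2→3  — peak 3.

3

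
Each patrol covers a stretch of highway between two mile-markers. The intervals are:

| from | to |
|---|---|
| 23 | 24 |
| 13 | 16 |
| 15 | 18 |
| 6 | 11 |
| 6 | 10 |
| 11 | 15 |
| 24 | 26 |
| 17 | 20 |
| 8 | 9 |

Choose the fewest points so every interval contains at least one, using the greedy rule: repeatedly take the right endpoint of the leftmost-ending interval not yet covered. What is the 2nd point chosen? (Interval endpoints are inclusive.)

Sorted: [8,9] [6,10] [6,11] [11,15] [13,16] [15,18] [17,20] [23,24] [24,26]
{[8,9],[6,10],[6,11]} hit by 9; {[11,15],[13,16],[15,18]} hit by 15; {[17,20]} hit by 20; {[23,24],[24,26]} hit by 24.
Points: 9, 15, 20, 24 (4 total).

15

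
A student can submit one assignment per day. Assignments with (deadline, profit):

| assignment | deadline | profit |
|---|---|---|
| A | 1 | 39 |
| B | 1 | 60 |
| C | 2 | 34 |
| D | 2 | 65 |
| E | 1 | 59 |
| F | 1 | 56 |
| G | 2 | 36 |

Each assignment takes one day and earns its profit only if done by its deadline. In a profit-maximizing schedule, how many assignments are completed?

By profit: D(d2,65), B(d1,60), E(d1,59), F(d1,56), A(d1,39), G(d2,36), C(d2,34)
D→slot 2; B→slot 1; E skipped; F skipped; A skipped; G skipped; C skipped.
2 of 7 scheduled.

2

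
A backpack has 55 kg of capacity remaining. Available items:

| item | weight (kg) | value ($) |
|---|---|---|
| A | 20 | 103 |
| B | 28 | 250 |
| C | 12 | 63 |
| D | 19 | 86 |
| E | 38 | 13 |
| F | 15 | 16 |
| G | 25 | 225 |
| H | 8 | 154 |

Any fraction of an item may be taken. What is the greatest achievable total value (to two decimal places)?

Sort by value per unit weight and fill in that order.
Ratios (sorted): H 19.25, G 9.00, B 8.93, C 5.25, A 5.15, D 4.53, F 1.07, E 0.34
take H (8 @ 154); take G (25 @ 225); take 22/28 of B → 196.43. Capacity used 55/55.
Total value = 575.43

575.43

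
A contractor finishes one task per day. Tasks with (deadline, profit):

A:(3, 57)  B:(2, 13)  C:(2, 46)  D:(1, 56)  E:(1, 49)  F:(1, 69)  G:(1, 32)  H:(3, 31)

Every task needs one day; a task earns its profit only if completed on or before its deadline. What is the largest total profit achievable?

172

Profit order: F=69 A=57 D=56 E=49 C=46 G=32 H=31 B=13
Assign: F→slot 1, A→slot 3, D skipped, E skipped, C→slot 2, G skipped, H skipped, B skipped.
Slots: [1:F] [2:C] [3:A]
Profit = 69 + 46 + 57 = 172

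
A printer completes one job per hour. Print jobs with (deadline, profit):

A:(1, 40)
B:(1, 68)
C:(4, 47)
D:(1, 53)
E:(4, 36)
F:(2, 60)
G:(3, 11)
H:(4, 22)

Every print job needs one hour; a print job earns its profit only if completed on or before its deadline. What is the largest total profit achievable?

211

Sort by profit descending; place each in the latest free slot ≤ its deadline.
By profit: B(d1,68), F(d2,60), D(d1,53), C(d4,47), A(d1,40), E(d4,36), H(d4,22), G(d3,11)
B→slot 1; F→slot 2; D skipped; C→slot 4; A skipped; E→slot 3; H skipped; G skipped.
Profit = 68 + 60 + 36 + 47 = 211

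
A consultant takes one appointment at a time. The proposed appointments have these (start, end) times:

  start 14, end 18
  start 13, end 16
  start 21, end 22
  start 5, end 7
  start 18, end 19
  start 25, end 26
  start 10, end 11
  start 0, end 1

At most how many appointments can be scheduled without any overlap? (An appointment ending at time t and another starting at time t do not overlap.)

Sort by end time and greedily take each interval whose start is ≥ the last chosen end.
Sorted by end: (0,1)  (5,7)  (10,11)  (13,16)  (14,18)  (18,19)  (21,22)  (25,26)
take (0,1); take (5,7); take (10,11); take (13,16); skip (14,18); take (18,19); take (21,22); take (25,26).
Selected 7 appointments.

7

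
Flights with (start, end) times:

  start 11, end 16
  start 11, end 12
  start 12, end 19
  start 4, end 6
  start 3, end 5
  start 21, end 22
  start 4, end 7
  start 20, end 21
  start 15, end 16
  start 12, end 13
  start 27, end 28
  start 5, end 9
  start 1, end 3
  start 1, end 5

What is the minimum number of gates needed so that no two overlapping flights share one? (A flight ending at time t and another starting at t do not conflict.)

4

Count concurrent intervals with a sweep; the peak is the room count.
Events (time:±→running): 1:+→1 1:+→2 3:-→1 3:+→2 4:+→3 4:+→4 … peak 4.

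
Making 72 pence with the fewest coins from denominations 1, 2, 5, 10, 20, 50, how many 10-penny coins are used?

0

72 = 1×50 + 1×20 + 1×2
Count of 10: 0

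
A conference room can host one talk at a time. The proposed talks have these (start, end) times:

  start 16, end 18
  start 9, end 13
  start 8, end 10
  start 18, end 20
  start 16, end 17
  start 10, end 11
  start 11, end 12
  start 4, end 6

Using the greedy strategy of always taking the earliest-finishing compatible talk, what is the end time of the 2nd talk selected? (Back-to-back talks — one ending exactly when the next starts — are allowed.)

By end time: (4,6), (8,10), (10,11), (11,12), (9,13), (16,17), (16,18), (18,20).
Pick (4,6); next start ≥ 6 → (8,10); next start ≥ 10 → (10,11); next start ≥ 11 → (11,12); next start ≥ 12 → (16,17); next start ≥ 17 → (18,20).
Selected: (4,6) (8,10) (10,11) (11,12) (16,17) (18,20)

10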